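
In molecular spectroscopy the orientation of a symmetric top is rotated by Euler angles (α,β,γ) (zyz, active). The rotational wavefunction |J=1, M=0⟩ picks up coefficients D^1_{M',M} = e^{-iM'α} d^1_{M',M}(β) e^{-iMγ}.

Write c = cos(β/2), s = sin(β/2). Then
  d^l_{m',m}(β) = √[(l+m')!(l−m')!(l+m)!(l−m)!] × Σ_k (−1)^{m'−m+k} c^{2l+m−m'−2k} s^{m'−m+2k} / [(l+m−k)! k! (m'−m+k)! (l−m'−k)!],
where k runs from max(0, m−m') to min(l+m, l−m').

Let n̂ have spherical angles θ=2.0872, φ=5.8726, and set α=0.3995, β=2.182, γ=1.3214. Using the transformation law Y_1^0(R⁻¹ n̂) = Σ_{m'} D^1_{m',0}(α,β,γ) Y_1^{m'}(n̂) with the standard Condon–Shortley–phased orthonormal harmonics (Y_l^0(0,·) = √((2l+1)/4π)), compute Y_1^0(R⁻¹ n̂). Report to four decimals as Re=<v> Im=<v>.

Re=0.3783 Im=0.0000

Need the full column D^1_{m',0} for m'=−1..1 at α=0.3995, β=2.182, γ=1.3214.
cos(β/2)=0.461599, sin(β/2)=0.887089
d^1_{-1,0}: single k=1 term ⇒ +0.579091;  D = +0.533491+0.225242i
d^1_{0,0}: k∈[0..1] ⇒ +0.213073 -0.786927 = -0.573854;  D = -0.573854+0.000000i
d^1_{1,0}: single k=0 term ⇒ -0.579091;  D = -0.533491+0.225242i
Y_1^{m'}(θ=2.0872,φ=5.8726) and Σ D·Y over m':
  (+0.5335+0.2252i)·(+0.2755+0.1199i)  (-0.5739+0.0000i)·(-0.2413+0.0000i)  (-0.5335+0.2252i)·(-0.2755+0.1199i)
Y_1^0(R⁻¹ n̂) = +0.378343+0.000000i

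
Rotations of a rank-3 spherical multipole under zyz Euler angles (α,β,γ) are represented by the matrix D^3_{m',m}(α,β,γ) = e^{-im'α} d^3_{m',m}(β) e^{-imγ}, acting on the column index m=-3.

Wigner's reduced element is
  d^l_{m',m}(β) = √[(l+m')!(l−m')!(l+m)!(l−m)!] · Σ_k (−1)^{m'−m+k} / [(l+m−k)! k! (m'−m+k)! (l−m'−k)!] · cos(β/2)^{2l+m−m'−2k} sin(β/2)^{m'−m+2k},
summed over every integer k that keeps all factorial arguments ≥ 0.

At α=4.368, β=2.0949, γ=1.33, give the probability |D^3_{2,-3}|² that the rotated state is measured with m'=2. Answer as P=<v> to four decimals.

First d^3_{2,-3}(β=2.0949), then the phase factors e^{-i(2)α} and e^{-i(-3)γ}:
c=cos(2.0949/2)=0.499781, s=sin(2.0949/2)=0.866152; N=√[120·1·1·720]=293.938769
Admissible k: 0..0 (factorial args all ≥0)
  k=0: (−1)^5·293.9388/(120)·0.4998^1·0.8662^5 = -0.596795
d^3_{2,-3}(2.0949) = -0.596795
|D^3_{2,-3}|² = |d^3_{2,-3}(β)|² = (-0.596795)² = 0.356164 (the z-rotation phases have unit modulus)

P=0.3562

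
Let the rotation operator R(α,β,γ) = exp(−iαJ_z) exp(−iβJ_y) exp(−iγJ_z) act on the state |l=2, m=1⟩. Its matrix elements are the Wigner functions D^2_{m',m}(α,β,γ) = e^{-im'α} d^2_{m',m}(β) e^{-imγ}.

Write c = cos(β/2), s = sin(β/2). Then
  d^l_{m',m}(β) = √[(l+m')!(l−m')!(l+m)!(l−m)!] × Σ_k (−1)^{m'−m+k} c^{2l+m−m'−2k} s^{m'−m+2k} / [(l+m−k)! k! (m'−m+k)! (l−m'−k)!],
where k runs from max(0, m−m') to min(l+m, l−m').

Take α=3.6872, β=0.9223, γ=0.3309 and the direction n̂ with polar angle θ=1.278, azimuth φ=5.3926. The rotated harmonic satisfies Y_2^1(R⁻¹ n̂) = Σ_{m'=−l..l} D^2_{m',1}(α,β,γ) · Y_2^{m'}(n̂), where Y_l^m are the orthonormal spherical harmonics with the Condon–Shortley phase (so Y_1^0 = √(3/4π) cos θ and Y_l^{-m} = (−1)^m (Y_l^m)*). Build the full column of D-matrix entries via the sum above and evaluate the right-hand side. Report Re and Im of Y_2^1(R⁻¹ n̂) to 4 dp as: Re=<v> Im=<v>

Need the full column D^2_{m',1} for m'=−2..2 at α=3.6872, β=0.9223, γ=0.3309.
cos(β/2)=0.895541, sin(β/2)=0.444978
d^2_{-2,1}: single k=3 term ⇒ +0.157809;  D = +0.114352+0.108754i
d^2_{-1,1}: k∈[2..3] ⇒ +0.476398 -0.039206 = +0.437192;  D = -0.427154-0.093149i
d^2_{0,1}: k∈[1..2] ⇒ +0.782837 -0.193276 = +0.589561;  D = +0.557578-0.191545i
d^2_{1,1}: k∈[0..1] ⇒ +0.643195 -0.476398 = +0.166797;  D = -0.106723+0.128185i
d^2_{2,1}: single k=0 term ⇒ -0.639184;  D = -0.094685+0.632132i
Y_2^{m'}(θ=1.278,φ=5.3926) and Σ D·Y over m':
  (+0.1144+0.1088i)·(-0.0739+0.3463i)  (-0.4272-0.0931i)·(+0.1343+0.1660i)  (+0.5576-0.1915i)·(-0.2366+0.0000i)  (-0.1067+0.1282i)·(-0.1343+0.1660i)  (-0.0947+0.6321i)·(-0.0739-0.3463i)
Y_2^1(R⁻¹ n̂) = -0.000961-0.055415i

Re=-0.0010 Im=-0.0554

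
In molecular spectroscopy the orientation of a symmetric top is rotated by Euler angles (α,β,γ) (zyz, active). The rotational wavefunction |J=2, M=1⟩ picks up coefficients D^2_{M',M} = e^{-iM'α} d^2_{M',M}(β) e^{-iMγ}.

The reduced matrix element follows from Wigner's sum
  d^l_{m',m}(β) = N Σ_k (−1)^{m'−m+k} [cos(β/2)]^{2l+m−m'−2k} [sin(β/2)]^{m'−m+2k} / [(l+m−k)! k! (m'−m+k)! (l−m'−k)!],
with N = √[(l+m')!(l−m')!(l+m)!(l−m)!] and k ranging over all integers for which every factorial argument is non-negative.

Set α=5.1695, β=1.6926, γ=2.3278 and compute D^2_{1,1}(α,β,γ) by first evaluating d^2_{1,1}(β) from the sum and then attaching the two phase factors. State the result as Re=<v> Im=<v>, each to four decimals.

Re=-0.1906 Im=0.5116

D^2_{1,1}(5.1695,1.6926,2.3278) = e^{-i·1·5.1695}·d^2_{1,1}(1.6926)·e^{-i·1·2.3278}. Compute d first:
Half-angle: c=0.662758, s=0.748833. N=√(6·1·6·1)=6.000000
Admissible k: 0..1 (factorial args all ≥0)
  k=0: (−1)^0·6.0000/(6)·0.6628^4·0.7488^0 = +0.192939
  k=1: (−1)^1·6.0000/(2)·0.6628^2·0.7488^2 = -0.738928
d^2_{1,1}(1.6926) = +0.192939 -0.738928 = -0.545988
D = (+0.441358+0.897331i)·(-0.545988)·(-0.686747-0.726897i) = -0.190641+0.511624i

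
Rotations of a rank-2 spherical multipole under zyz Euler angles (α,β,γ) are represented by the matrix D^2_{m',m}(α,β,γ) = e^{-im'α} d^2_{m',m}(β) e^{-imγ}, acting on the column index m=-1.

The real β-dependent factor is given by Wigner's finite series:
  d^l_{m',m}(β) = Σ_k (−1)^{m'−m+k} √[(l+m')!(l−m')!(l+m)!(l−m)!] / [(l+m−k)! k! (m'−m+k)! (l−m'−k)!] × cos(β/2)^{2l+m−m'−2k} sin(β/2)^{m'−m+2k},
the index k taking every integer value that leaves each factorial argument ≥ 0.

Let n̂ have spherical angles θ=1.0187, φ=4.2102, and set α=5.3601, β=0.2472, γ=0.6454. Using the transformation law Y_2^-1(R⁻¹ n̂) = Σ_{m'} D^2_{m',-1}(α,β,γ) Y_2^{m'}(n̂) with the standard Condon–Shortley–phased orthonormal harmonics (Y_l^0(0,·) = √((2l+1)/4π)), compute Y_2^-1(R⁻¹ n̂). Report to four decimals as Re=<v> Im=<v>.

Re=-0.1378 Im=0.3424

Need the full column D^2_{m',-1} for m'=−2..2 at α=5.3601, β=0.2472, γ=0.6454.
cos(β/2)=0.992371, sin(β/2)=0.123286
d^2_{-2,-1}: single k=1 term ⇒ +0.240971;  D = +0.087145-0.224662i
d^2_{-1,-1}: k∈[0..1] ⇒ +0.969832 -0.044905 = +0.924927;  D = +0.889496-0.253551i
d^2_{0,-1}: k∈[0..1] ⇒ -0.295128 +0.004555 = -0.290573;  D = -0.232127-0.174785i
d^2_{1,-1}: k∈[0..1] ⇒ +0.044905 -0.000231 = +0.044674;  D = +0.000103+0.044674i
d^2_{2,-1}: single k=0 term ⇒ -0.003719;  D = +0.002961-0.002251i
Y_2^{m'}(θ=1.0187,φ=4.2102) and Σ D·Y over m':
  (+0.0871-0.2247i)·(-0.1503-0.2363i)  (+0.8895-0.2536i)·(-0.1661+0.3024i)  (-0.2321-0.1748i)·(-0.0551+0.0000i)  (+0.0001+0.0447i)·(+0.1661+0.3024i)  (+0.0030-0.0023i)·(-0.1503+0.2363i)
Y_2^-1(R⁻¹ n̂) = -0.137824+0.342365i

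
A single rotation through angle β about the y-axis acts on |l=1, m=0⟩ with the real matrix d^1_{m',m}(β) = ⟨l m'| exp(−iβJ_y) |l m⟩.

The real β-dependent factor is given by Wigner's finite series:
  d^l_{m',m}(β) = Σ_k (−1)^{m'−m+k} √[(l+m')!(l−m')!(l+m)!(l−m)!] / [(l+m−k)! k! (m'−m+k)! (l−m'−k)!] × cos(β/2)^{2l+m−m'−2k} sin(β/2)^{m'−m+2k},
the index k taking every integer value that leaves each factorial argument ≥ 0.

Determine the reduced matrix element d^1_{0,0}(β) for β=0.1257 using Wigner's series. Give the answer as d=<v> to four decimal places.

d^1_{0,0}(β=0.1257) via Wigner's sum:
With c≡cos(β/2)=0.998026 and s≡sin(β/2)=0.062809, N=[1·1·1·1]^{1/2}=1.000000
The bounds max(0,m−m')=0 and min(l+m,l−m')=1 give 2 terms
  k=0: (−1)^0·1.0000/(1)·0.9980^2·0.0628^0 = +0.996055
  k=1: (−1)^1·1.0000/(1)·0.9980^0·0.0628^2 = -0.003945
d^1_{0,0}(0.1257) = +0.996055 -0.003945 = +0.992110

d=0.9921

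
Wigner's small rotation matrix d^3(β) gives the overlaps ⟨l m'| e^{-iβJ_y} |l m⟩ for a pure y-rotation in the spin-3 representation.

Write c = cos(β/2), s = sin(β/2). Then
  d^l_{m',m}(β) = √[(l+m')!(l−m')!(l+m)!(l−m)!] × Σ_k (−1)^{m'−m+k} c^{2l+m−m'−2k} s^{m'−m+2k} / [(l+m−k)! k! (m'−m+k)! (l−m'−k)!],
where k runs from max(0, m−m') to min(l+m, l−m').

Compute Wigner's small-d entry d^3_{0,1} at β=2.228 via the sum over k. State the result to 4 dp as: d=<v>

d^3_{0,1}(β=2.228) via Wigner's sum:
Half-angle: c=0.441075, s=0.897470. N=√(6·6·24·2)=41.569219
k: max(0,(1)−(0))=1 … min(3+(1),3−(0))=3
  k=1: (−1)^0·41.5692/(12)·0.4411^5·0.8975^1 = +0.051901
  k=2: (−1)^1·41.5692/(4)·0.4411^3·0.8975^3 = -0.644629
  k=3: (−1)^2·41.5692/(12)·0.4411^1·0.8975^5 = +0.889618
d^3_{0,1}(2.228) = +0.051901 -0.644629 +0.889618 = +0.296889

d=0.2969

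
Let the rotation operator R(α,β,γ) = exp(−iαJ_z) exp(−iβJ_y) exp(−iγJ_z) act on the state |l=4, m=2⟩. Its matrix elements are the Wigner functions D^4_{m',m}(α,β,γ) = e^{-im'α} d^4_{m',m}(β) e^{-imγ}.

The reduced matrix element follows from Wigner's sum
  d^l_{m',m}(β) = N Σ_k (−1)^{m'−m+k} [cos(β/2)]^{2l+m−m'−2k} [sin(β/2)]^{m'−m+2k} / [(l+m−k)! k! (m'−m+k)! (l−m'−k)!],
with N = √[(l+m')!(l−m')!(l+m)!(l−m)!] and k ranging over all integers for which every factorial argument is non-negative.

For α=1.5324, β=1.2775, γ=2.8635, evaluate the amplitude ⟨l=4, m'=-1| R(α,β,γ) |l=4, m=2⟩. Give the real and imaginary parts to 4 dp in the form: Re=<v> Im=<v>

Re=-0.1306 Im=0.2293

D^4_{-1,2}(1.5324,1.2775,2.8635) = e^{-i·-1·1.5324}·d^4_{-1,2}(1.2775)·e^{-i·2·2.8635}. Compute d first:
Half-angle: c=0.802842, s=0.596192. N=√(6·120·720·2)=1018.233765
k: max(0,(2)−(-1))=3 … min(4+(2),4−(-1))=5
  k=3: (−1)^0·1018.2338/(72)·0.8028^5·0.5962^3 = +0.999594
  k=4: (−1)^1·1018.2338/(48)·0.8028^3·0.5962^5 = -0.826852
  k=5: (−1)^2·1018.2338/(240)·0.8028^1·0.5962^7 = +0.091195
d^4_{-1,2}(1.2775) = +0.999594 -0.826852 +0.091195 = +0.263937
Phases: e^{-i·(-1)·1.5324}=+0.038387+0.999263i, e^{-i·(2)·2.8635}=+0.849275+0.527950i ⇒ D=-0.130638+0.229339i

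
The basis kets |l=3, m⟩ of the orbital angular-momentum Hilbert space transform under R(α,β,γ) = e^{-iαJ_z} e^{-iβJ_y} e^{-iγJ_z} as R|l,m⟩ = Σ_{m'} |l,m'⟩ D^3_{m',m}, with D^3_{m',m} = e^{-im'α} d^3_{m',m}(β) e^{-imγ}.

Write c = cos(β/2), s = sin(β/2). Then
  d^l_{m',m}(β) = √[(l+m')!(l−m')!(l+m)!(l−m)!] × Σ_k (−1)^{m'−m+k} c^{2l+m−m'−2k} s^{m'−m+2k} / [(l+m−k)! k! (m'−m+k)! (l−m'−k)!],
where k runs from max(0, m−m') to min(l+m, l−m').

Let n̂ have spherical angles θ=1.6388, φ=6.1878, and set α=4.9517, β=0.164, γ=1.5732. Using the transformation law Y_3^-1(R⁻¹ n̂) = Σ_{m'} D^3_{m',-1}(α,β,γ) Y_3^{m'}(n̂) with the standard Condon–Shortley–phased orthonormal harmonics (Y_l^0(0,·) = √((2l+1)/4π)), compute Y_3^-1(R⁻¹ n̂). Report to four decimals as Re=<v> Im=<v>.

Re=-0.3040 Im=-0.1087

Need the full column D^3_{m',-1} for m'=−3..3 at α=4.9517, β=0.164, γ=1.5732.
cos(β/2)=0.996640, sin(β/2)=0.081908
d^3_{-3,-1}: single k=2 term ⇒ +0.025636;  D = -0.019268-0.016911i
d^3_{-2,-1}: k∈[1..2] ⇒ +0.254694 -0.003441 = +0.251253;  D = +0.116252-0.222741i
d^3_{-1,-1}: k∈[0..2] ⇒ +0.980008 -0.052954 +0.000268 = +0.927322;  D = +0.900364+0.221971i
d^3_{0,-1}: k∈[0..2] ⇒ -0.279003 +0.005653 -0.000013 = -0.273362;  D = +0.000657-0.273362i
d^3_{1,-1}: k∈[0..2] ⇒ +0.039715 -0.000358 +0.000000 = +0.039358;  D = -0.038259+0.009237i
d^3_{2,-1}: k∈[0..1] ⇒ -0.003441 +0.000012 = -0.003429;  D = +0.001572+0.003047i
d^3_{3,-1}: single k=0 term ⇒ +0.000173;  D = +0.000131-0.000114i
Y_3^{m'}(θ=1.6388,φ=6.1878) and Σ D·Y over m':
  (-0.0193-0.0169i)·(+0.3975+0.1170i)  (+0.1163-0.2227i)·(-0.0679-0.0131i)  (+0.9004+0.2220i)·(-0.3136-0.0300i)  (+0.0007-0.2734i)·(+0.0755+0.0000i)  (-0.0383+0.0092i)·(+0.3136-0.0300i)  (+0.0016+0.0030i)·(-0.0679+0.0131i)  (+0.0001-0.0001i)·(-0.3975+0.1170i)
Y_3^-1(R⁻¹ n̂) = -0.304002-0.108710i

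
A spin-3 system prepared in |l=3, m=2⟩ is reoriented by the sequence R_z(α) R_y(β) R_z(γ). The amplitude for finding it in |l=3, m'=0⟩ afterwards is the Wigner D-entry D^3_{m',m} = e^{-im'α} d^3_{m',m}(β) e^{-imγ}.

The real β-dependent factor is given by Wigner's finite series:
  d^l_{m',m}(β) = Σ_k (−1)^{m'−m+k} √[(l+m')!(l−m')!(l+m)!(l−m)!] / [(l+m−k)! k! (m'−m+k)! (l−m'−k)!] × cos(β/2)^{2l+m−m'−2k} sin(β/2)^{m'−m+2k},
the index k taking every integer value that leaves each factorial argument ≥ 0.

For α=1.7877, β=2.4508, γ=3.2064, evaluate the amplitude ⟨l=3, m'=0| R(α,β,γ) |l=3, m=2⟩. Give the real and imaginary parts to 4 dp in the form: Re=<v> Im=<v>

Re=-0.4248 Im=0.0554

Split into d^3_{0,2}(β=2.4508) × two z-phases.
Half-angle: c=0.338570, s=0.940941. N=√(6·6·120·1)=65.726707
Admissible k: 2..3 (factorial args all ≥0)
  k=2: (−1)^0·65.7267/(12)·0.3386^4·0.9409^2 = +0.063720
  k=3: (−1)^1·65.7267/(12)·0.3386^2·0.9409^4 = -0.492161
d^3_{0,2}(2.4508) = +0.063720 -0.492161 = -0.428440
Attach z-rotation phases: D = e^{-i(0)(1.7877)}·(-0.428440)·e^{-i(2)(3.2064)} = -0.424846+0.055377i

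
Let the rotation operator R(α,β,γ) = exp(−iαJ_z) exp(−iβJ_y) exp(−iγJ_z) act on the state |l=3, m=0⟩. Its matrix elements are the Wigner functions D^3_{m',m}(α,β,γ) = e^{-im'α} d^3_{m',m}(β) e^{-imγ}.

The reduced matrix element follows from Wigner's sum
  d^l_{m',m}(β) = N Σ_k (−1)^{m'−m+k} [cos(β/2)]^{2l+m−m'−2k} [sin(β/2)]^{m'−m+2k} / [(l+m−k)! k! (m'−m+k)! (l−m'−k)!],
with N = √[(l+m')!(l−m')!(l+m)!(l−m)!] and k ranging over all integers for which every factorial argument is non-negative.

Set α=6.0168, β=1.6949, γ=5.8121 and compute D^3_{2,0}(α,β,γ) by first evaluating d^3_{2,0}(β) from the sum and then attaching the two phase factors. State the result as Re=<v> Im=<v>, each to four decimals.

Split into d^3_{2,0}(β=1.6949) × two z-phases.
c=cos(1.6949/2)=0.661897, s=sin(1.6949/2)=0.749595; N=√[120·1·6·6]=65.726707
k∈{0,1} keeps every argument non-negative
  k=0: (−1)^2·65.7267/(12)·0.6619^4·0.7496^2 = +0.590711
  k=1: (−1)^3·65.7267/(12)·0.6619^2·0.7496^4 = -0.757614
d^3_{2,0}(1.6949) = +0.590711 -0.757614 = -0.166903
Attach z-rotation phases: D = e^{-i(2)(6.0168)}·(-0.166903)·e^{-i(0)(5.8121)} = -0.143771-0.084774i

Re=-0.1438 Im=-0.0848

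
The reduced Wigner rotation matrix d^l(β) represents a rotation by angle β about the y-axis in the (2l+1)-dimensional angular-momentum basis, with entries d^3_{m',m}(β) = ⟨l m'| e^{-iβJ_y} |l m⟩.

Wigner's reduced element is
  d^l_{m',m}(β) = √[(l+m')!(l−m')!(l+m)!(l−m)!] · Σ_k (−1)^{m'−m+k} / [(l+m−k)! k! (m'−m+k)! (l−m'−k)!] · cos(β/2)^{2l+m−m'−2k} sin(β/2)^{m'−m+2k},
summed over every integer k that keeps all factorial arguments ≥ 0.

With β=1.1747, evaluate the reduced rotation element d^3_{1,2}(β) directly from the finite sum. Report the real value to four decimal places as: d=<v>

d=0.0796

d^3_{1,2}(β=1.1747) via Wigner's sum:
c=cos(1.1747/2)=0.832412, s=sin(1.1747/2)=0.554157; N=√[24·2·120·1]=75.894664
k∈{1,2} keeps every argument non-negative
  k=1: (−1)^0·75.8947/(24)·0.8324^5·0.5542^1 = +0.700366
  k=2: (−1)^1·75.8947/(12)·0.8324^3·0.5542^3 = -0.620789
d^3_{1,2}(1.1747) = +0.700366 -0.620789 = +0.079577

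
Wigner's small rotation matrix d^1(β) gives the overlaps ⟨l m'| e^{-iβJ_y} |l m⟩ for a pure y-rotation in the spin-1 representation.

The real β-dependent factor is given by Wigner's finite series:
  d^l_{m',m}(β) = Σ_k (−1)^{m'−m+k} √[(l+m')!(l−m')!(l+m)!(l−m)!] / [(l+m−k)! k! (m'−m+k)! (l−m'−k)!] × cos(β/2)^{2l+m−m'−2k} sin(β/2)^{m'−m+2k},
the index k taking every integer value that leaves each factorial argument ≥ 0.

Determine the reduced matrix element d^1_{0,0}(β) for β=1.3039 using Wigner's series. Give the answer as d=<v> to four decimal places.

d=0.2637

d^1_{0,0}(β=1.3039) via Wigner's sum:
c=cos(1.3039/2)=0.794902, s=sin(1.3039/2)=0.606738; N=√[1·1·1·1]=1.000000
k: max(0,(0)−(0))=0 … min(1+(0),1−(0))=1
  k=0: (−1)^0·1.0000/(1)·0.7949^2·0.6067^0 = +0.631869
  k=1: (−1)^1·1.0000/(1)·0.7949^0·0.6067^2 = -0.368131
d^1_{0,0}(1.3039) = +0.631869 -0.368131 = +0.263739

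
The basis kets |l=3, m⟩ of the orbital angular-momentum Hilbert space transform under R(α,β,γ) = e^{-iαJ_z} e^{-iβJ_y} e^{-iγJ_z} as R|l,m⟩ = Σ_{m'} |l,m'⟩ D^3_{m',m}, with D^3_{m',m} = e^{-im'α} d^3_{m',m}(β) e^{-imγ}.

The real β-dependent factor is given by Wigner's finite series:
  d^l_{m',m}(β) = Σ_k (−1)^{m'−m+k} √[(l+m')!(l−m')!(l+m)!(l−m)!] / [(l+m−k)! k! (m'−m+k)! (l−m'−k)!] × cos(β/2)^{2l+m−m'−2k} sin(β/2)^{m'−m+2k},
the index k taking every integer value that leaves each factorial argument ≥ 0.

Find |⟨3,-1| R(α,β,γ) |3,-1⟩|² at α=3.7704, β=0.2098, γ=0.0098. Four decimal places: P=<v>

D^3_{-1,-1}(3.7704,0.2098,0.0098) = e^{-i·-1·3.7704}·d^3_{-1,-1}(0.2098)·e^{-i·-1·0.0098}. Compute d first:
Half-angle: c=0.994503, s=0.104708. N=√(2·24·2·24)=48.000000
Admissible k: 0..2 (factorial args all ≥0)
  k=0: (−1)^0·48.0000/(48)·0.9945^6·0.1047^0 = +0.967468
  k=1: (−1)^1·48.0000/(6)·0.9945^4·0.1047^2 = -0.085797
  k=2: (−1)^2·48.0000/(8)·0.9945^2·0.1047^4 = +0.000713
d^3_{-1,-1}(0.2098) = +0.967468 -0.085797 +0.000713 = +0.882385
|D^3_{-1,-1}|² = |d^3_{-1,-1}(β)|² = (+0.882385)² = 0.778602 (the z-rotation phases have unit modulus)

P=0.7786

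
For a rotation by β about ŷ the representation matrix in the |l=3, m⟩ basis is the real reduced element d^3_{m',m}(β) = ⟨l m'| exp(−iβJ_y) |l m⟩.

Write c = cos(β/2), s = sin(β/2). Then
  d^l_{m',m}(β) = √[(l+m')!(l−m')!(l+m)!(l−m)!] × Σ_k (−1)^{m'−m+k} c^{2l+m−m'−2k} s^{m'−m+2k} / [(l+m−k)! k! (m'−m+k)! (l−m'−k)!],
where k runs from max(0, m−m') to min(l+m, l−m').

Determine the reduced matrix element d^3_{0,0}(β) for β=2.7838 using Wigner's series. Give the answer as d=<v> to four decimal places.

d=-0.6495

d^3_{0,0}(β=2.7838) via Wigner's sum:
Half-angle: c=0.177944, s=0.984041. N=√(6·6·6·6)=36.000000
Admissible k: 0..3 (factorial args all ≥0)
  k=0: (−1)^0·36.0000/(36)·0.1779^6·0.9840^0 = +0.000032
  k=1: (−1)^1·36.0000/(4)·0.1779^4·0.9840^2 = -0.008738
  k=2: (−1)^2·36.0000/(4)·0.1779^2·0.9840^4 = +0.267214
  k=3: (−1)^3·36.0000/(36)·0.1779^0·0.9840^6 = -0.907984
d^3_{0,0}(2.7838) = +0.000032 -0.008738 +0.267214 -0.907984 = -0.649476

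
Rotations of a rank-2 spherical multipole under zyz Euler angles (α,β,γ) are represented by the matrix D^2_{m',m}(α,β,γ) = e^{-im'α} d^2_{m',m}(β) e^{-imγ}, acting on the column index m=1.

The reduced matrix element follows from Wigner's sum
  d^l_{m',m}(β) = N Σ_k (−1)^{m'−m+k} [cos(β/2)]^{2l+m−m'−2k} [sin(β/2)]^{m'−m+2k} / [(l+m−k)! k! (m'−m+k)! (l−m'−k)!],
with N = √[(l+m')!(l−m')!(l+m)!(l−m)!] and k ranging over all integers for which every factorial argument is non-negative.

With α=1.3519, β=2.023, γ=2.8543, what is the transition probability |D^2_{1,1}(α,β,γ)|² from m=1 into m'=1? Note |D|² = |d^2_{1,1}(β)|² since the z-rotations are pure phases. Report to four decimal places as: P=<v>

P=0.2783

D^2_{1,1}(1.3519,2.023,2.8543) = e^{-i·1·1.3519}·d^2_{1,1}(2.023)·e^{-i·1·2.8543}. Compute d first:
Half-angle: c=0.530590, s=0.847629. N=√(6·1·6·1)=6.000000
k∈{0,1} keeps every argument non-negative
  k=0: (−1)^0·6.0000/(6)·0.5306^4·0.8476^0 = +0.079257
  k=1: (−1)^1·6.0000/(2)·0.5306^2·0.8476^2 = -0.606807
d^2_{1,1}(2.023) = +0.079257 -0.606807 = -0.527550
|D^2_{1,1}|² = |d^2_{1,1}(β)|² = (-0.527550)² = 0.278309 (the z-rotation phases have unit modulus)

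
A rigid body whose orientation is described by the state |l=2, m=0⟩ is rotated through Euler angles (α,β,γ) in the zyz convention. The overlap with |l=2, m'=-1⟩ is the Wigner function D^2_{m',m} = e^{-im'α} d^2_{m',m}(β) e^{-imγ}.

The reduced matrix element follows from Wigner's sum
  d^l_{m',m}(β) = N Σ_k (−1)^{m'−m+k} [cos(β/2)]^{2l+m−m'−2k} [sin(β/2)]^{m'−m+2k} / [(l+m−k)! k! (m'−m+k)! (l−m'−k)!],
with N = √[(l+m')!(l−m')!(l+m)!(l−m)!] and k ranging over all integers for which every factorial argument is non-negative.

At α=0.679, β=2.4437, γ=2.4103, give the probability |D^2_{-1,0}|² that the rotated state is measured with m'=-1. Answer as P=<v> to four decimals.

P=0.3636

Split into d^2_{-1,0}(β=2.4437) × two z-phases.
With c≡cos(β/2)=0.341908 and s≡sin(β/2)=0.939733, N=[1·6·2·2]^{1/2}=4.898979
The bounds max(0,m−m')=1 and min(l+m,l−m')=2 give 2 terms
  k=1: (−1)^0·4.8990/(2)·0.3419^3·0.9397^1 = +0.092004
  k=2: (−1)^1·4.8990/(2)·0.3419^1·0.9397^3 = -0.695022
d^2_{-1,0}(2.4437) = +0.092004 -0.695022 = -0.603018
|D^2_{-1,0}|² = |d^2_{-1,0}(β)|² = (-0.603018)² = 0.363631 (the z-rotation phases have unit modulus)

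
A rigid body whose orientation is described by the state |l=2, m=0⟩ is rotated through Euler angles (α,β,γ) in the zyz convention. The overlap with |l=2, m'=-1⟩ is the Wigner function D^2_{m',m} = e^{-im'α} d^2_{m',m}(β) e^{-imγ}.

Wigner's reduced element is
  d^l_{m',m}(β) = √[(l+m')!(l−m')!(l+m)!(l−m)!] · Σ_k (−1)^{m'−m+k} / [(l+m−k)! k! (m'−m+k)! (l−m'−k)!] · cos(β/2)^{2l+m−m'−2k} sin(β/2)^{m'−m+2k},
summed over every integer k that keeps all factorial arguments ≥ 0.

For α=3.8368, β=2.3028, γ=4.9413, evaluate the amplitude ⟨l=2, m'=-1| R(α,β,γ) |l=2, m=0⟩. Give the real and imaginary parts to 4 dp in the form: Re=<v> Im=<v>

Re=0.4676 Im=0.3900

D^2_{-1,0}(3.8368,2.3028,4.9413) = e^{-i·-1·3.8368}·d^2_{-1,0}(2.3028)·e^{-i·0·4.9413}. Compute d first:
c=cos(2.3028/2)=0.407209, s=sin(2.3028/2)=0.913335; N=√[1·6·2·2]=4.898979
Admissible k: 1..2 (factorial args all ≥0)
  k=1: (−1)^0·4.8990/(2)·0.4072^3·0.9133^1 = +0.151063
  k=2: (−1)^1·4.8990/(2)·0.4072^1·0.9133^3 = -0.759947
d^2_{-1,0}(2.3028) = +0.151063 -0.759947 = -0.608884
Phases: e^{-i·(-1)·3.8368}=-0.767921-0.640545i, e^{-i·(0)·4.9413}=+1.000000+0.000000i ⇒ D=+0.467575+0.390017i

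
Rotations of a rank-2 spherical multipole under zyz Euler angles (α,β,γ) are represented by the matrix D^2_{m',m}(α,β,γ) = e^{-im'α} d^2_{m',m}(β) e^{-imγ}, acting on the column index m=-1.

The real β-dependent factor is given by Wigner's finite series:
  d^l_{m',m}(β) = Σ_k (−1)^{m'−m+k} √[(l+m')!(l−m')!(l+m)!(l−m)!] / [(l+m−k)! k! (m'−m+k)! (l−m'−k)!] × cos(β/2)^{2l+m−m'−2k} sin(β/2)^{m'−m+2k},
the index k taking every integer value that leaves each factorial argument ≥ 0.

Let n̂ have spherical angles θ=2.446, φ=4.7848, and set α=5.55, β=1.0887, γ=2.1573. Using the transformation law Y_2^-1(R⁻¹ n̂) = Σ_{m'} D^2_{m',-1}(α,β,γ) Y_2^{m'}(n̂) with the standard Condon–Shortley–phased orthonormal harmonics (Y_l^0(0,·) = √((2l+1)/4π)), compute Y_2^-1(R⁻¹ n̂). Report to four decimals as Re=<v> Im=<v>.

Re=-0.0358 Im=0.0207

Need the full column D^2_{m',-1} for m'=−2..2 at α=5.55, β=1.0887, γ=2.1573.
cos(β/2)=0.855464, sin(β/2)=0.517862
d^2_{-2,-1}: single k=1 term ⇒ +0.648410;  D = +0.499700+0.413201i
d^2_{-1,-1}: k∈[0..1] ⇒ +0.535559 -0.588780 = -0.053221;  D = -0.007779-0.052650i
d^2_{0,-1}: k∈[0..1] ⇒ -0.794136 +0.291018 = -0.503118;  D = +0.278452-0.419038i
d^2_{1,-1}: k∈[0..1] ⇒ +0.588780 -0.071921 = +0.516859;  D = -0.500649+0.128427i
d^2_{2,-1}: single k=0 term ⇒ -0.237615;  D = +0.210535+0.110163i
Y_2^{m'}(θ=2.446,φ=4.7848) and Σ D·Y over m':
  (+0.4997+0.4132i)·(-0.1570+0.0229i)  (-0.0078-0.0526i)·(-0.0275-0.3791i)  (+0.2785-0.4190i)·(+0.2422+0.0000i)  (-0.5006+0.1284i)·(+0.0275-0.3791i)  (+0.2105+0.1102i)·(-0.1570-0.0229i)
Y_2^-1(R⁻¹ n̂) = -0.035809+0.020676i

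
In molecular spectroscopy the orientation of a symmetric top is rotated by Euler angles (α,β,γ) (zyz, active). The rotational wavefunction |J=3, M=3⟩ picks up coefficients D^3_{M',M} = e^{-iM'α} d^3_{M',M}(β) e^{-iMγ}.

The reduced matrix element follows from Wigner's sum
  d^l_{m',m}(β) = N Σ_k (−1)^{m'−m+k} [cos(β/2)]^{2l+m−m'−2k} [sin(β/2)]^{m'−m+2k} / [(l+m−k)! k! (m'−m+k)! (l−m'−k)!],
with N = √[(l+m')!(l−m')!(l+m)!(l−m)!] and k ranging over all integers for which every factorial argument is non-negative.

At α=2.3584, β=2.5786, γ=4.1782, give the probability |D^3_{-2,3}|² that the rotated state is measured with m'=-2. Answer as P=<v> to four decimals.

D^3_{-2,3}(2.3584,2.5786,4.1782) = e^{-i·-2·2.3584}·d^3_{-2,3}(2.5786)·e^{-i·3·4.1782}. Compute d first:
c=cos(2.5786/2)=0.277793, s=sin(2.5786/2)=0.960641; N=√[1·120·720·1]=293.938769
The bounds max(0,m−m')=5 and min(l+m,l−m')=5 give 1 term
  k=5: (−1)^0·293.9388/(120)·0.2778^1·0.9606^5 = +0.556676
d^3_{-2,3}(2.5786) = +0.556676
|D^3_{-2,3}|² = |d^3_{-2,3}(β)|² = (+0.556676)² = 0.309889 (the z-rotation phases have unit modulus)

P=0.3099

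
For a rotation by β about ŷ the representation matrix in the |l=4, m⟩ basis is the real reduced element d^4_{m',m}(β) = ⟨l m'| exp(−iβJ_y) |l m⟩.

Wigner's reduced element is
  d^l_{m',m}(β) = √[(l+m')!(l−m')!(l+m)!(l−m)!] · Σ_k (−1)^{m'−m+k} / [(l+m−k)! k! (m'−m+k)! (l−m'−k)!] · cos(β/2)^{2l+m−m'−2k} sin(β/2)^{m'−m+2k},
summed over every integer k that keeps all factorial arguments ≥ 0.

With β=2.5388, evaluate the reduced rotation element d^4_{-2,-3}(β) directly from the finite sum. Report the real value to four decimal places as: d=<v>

d=0.0218

d^4_{-2,-3}(β=2.5388) via Wigner's sum:
Half-angle: c=0.296854, s=0.954923. N=√(2·720·1·5040)=2693.993318
k∈{0,1} keeps every argument non-negative
  k=0: (−1)^1·2693.9933/(720)·0.2969^7·0.9549^1 = -0.000726
  k=1: (−1)^2·2693.9933/(240)·0.2969^5·0.9549^3 = +0.022532
d^4_{-2,-3}(2.5388) = -0.000726 +0.022532 = +0.021806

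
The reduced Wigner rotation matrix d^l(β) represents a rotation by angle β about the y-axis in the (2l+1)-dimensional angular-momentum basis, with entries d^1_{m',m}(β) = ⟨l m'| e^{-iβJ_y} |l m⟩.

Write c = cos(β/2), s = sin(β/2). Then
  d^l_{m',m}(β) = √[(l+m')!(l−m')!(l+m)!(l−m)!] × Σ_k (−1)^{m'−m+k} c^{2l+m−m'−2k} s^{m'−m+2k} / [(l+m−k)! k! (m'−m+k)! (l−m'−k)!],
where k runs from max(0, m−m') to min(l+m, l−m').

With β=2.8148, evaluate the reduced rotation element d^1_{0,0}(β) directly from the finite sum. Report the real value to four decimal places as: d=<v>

d^1_{0,0}(β=2.8148) via Wigner's sum:
c=cos(2.8148/2)=0.162670, s=sin(2.8148/2)=0.986680; N=√[1·1·1·1]=1.000000
k: max(0,(0)−(0))=0 … min(1+(0),1−(0))=1
  k=0: (−1)^0·1.0000/(1)·0.1627^2·0.9867^0 = +0.026462
  k=1: (−1)^1·1.0000/(1)·0.1627^0·0.9867^2 = -0.973538
d^1_{0,0}(2.8148) = +0.026462 -0.973538 = -0.947077

d=-0.9471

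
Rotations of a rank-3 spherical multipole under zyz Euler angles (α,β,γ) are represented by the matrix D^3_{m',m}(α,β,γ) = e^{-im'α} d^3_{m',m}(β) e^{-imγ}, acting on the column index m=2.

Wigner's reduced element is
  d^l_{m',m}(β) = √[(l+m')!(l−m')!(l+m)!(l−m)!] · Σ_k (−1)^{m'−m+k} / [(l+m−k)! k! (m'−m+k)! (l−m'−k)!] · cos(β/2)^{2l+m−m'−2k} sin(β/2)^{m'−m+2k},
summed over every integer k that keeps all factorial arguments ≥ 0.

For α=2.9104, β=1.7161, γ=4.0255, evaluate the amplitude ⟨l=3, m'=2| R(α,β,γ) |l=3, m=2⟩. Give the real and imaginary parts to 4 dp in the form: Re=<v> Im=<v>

Re=-0.1167 Im=0.4295

First d^3_{2,2}(β=1.7161), then the phase factors e^{-i(2)α} and e^{-i(2)γ}:
With c≡cos(β/2)=0.653914 and s≡sin(β/2)=0.756569, N=[120·1·120·1]^{1/2}=120.000000
k: max(0,(2)−(2))=0 … min(3+(2),3−(2))=1
  k=0: (−1)^0·120.0000/(120)·0.6539^6·0.7566^0 = +0.078185
  k=1: (−1)^1·120.0000/(24)·0.6539^4·0.7566^2 = -0.523299
d^3_{2,2}(1.7161) = +0.078185 -0.523299 = -0.445113
Phases: e^{-i·(2)·2.9104}=+0.894991+0.446084i, e^{-i·(2)·4.0255}=-0.195746-0.980655i ⇒ D=-0.116737+0.429533i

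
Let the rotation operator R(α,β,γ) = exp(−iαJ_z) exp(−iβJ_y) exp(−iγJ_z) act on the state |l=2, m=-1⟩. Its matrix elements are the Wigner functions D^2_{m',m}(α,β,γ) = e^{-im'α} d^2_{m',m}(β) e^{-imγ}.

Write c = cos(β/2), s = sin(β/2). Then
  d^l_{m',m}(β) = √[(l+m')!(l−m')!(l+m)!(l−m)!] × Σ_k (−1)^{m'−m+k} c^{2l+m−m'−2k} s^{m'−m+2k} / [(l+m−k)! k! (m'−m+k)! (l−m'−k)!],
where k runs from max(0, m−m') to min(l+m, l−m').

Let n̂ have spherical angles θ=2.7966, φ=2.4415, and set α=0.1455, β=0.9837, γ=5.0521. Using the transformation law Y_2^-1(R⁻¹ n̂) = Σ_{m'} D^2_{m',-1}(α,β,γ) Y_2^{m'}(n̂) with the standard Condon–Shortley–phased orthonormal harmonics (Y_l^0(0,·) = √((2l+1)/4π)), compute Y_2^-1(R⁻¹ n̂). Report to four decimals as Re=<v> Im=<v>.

Need the full column D^2_{m',-1} for m'=−2..2 at α=0.1455, β=0.9837, γ=5.0521.
cos(β/2)=0.881461, sin(β/2)=0.472257
d^2_{-2,-1}: single k=1 term ⇒ +0.646871;  D = +0.381472-0.522418i
d^2_{-1,-1}: k∈[0..1] ⇒ +0.603687 -0.519858 = +0.083829;  D = +0.039097-0.074153i
d^2_{0,-1}: k∈[0..1] ⇒ -0.792252 +0.227413 = -0.564839;  D = -0.188213+0.532559i
d^2_{1,-1}: k∈[0..1] ⇒ +0.519858 -0.049741 = +0.470117;  D = +0.090729-0.461279i
d^2_{2,-1}: single k=0 term ⇒ -0.185682;  D = -0.009041+0.185462i
Y_2^{m'}(θ=2.7966,φ=2.4415) and Σ D·Y over m':
  (+0.3815-0.5224i)·(+0.0075+0.0435i)  (+0.0391-0.0742i)·(+0.1880+0.1584i)  (-0.1882+0.5326i)·(+0.5226+0.0000i)  (+0.0907-0.4613i)·(-0.1880+0.1584i)  (-0.0090+0.1855i)·(+0.0075-0.0435i)
Y_2^-1(R⁻¹ n̂) = +0.010370+0.386134i

Re=0.0104 Im=0.3861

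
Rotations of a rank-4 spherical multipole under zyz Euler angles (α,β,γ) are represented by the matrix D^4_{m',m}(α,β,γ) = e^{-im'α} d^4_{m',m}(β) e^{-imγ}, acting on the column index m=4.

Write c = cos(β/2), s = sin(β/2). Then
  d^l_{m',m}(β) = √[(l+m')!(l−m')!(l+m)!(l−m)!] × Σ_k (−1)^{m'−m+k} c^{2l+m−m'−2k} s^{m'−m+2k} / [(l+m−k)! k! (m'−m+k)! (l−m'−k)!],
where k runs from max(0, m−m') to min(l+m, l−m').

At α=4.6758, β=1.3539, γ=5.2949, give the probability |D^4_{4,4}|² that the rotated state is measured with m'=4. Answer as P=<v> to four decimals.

D^4_{4,4}(4.6758,1.3539,5.2949) = e^{-i·4·4.6758}·d^4_{4,4}(1.3539)·e^{-i·4·5.2949}. Compute d first:
Half-angle: c=0.779487, s=0.626419. N=√(40320·1·40320·1)=40320.000000
Admissible k: 0..0 (factorial args all ≥0)
  k=0: (−1)^0·40320.0000/(40320)·0.7795^8·0.6264^0 = +0.136292
d^4_{4,4}(1.3539) = +0.136292
|D^4_{4,4}|² = |d^4_{4,4}(β)|² = (+0.136292)² = 0.018576 (the z-rotation phases have unit modulus)

P=0.0186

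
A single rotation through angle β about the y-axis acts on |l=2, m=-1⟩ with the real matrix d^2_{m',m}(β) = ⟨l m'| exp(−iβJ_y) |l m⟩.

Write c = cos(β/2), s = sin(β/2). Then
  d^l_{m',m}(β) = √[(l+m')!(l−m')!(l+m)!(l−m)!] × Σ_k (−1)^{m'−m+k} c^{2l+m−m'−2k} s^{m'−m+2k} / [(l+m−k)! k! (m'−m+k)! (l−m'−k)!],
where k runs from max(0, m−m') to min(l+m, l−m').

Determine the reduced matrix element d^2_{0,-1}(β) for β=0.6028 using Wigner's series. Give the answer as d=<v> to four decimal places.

d=-0.5720

d^2_{0,-1}(β=0.6028) via Wigner's sum:
Half-angle: c=0.954922, s=0.296857. N=√(2·2·1·6)=4.898979
Admissible k: 0..1 (factorial args all ≥0)
  k=0: (−1)^1·4.8990/(2)·0.9549^3·0.2969^1 = -0.633180
  k=1: (−1)^2·4.8990/(2)·0.9549^1·0.2969^3 = +0.061191
d^2_{0,-1}(0.6028) = -0.633180 +0.061191 = -0.571989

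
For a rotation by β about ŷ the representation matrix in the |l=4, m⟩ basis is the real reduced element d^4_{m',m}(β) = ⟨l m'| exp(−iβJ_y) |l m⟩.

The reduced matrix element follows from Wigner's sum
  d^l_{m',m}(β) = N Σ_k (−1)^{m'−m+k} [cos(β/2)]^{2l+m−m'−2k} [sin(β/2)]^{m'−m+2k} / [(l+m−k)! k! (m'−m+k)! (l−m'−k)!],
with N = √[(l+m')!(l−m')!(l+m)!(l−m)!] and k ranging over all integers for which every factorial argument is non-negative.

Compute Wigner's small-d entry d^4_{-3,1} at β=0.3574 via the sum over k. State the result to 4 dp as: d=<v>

d^4_{-3,1}(β=0.3574) via Wigner's sum:
With c≡cos(β/2)=0.984076 and s≡sin(β/2)=0.177750, N=[1·5040·120·6]^{1/2}=1904.940944
k: max(0,(1)−(-3))=4 … min(4+(1),4−(-3))=5
  k=4: (−1)^0·1904.9409/(144)·0.9841^4·0.1778^4 = +0.012384
  k=5: (−1)^1·1904.9409/(240)·0.9841^2·0.1778^6 = -0.000242
d^4_{-3,1}(0.3574) = +0.012384 -0.000242 = +0.012142

d=0.0121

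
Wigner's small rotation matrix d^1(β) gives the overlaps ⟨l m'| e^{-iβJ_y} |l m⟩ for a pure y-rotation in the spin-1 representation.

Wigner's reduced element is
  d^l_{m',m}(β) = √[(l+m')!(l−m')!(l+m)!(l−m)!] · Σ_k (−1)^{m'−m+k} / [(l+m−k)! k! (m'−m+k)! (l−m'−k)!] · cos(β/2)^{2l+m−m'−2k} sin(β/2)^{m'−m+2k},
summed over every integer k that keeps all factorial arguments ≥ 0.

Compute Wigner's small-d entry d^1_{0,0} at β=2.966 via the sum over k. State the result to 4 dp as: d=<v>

d=-0.9846

d^1_{0,0}(β=2.966) via Wigner's sum:
c=cos(2.966/2)=0.087684, s=sin(2.966/2)=0.996148; N=√[1·1·1·1]=1.000000
Admissible k: 0..1 (factorial args all ≥0)
  k=0: (−1)^0·1.0000/(1)·0.0877^2·0.9961^0 = +0.007688
  k=1: (−1)^1·1.0000/(1)·0.0877^0·0.9961^2 = -0.992312
d^1_{0,0}(2.966) = +0.007688 -0.992312 = -0.984623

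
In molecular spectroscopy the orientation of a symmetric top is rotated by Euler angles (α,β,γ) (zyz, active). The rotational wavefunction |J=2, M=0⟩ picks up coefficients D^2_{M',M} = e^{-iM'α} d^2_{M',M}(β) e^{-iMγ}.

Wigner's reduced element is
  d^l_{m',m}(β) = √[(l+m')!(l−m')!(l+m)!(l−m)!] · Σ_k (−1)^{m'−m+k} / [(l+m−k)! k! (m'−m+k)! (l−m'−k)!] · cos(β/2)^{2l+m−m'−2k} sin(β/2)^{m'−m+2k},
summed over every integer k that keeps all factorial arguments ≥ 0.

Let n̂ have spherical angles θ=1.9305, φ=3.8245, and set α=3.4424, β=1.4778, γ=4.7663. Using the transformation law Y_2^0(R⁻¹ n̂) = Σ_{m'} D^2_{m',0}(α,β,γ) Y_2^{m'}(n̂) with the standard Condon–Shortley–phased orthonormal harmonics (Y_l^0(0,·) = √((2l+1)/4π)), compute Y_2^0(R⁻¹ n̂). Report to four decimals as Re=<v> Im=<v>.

Need the full column D^2_{m',0} for m'=−2..2 at α=3.4424, β=1.4778, γ=4.7663.
cos(β/2)=0.739210, sin(β/2)=0.673475
d^2_{-2,0}: single k=2 term ⇒ +0.607092;  D = +0.500500+0.343598i
d^2_{-1,0}: k∈[1..2] ⇒ +0.666347 -0.553106 = +0.113241;  D = -0.108156-0.033552i
d^2_{0,0}: k∈[0..2] ⇒ +0.298587 -0.991377 +0.205725 = -0.487065;  D = -0.487065+0.000000i
d^2_{1,0}: k∈[0..1] ⇒ -0.666347 +0.553106 = -0.113241;  D = +0.108156-0.033552i
d^2_{2,0}: single k=0 term ⇒ +0.607092;  D = +0.500500-0.343598i
Y_2^{m'}(θ=1.9305,φ=3.8245) and Σ D·Y over m':
  (+0.5005+0.3436i)·(+0.0689-0.3313i)  (-0.1082-0.0336i)·(+0.1975-0.1606i)  (-0.4871+0.0000i)·(-0.1982+0.0000i)  (+0.1082-0.0336i)·(-0.1975-0.1606i)  (+0.5005-0.3436i)·(+0.0689+0.3313i)
Y_2^0(R⁻¹ n̂) = +0.339668+0.000000i

Re=0.3397 Im=0.0000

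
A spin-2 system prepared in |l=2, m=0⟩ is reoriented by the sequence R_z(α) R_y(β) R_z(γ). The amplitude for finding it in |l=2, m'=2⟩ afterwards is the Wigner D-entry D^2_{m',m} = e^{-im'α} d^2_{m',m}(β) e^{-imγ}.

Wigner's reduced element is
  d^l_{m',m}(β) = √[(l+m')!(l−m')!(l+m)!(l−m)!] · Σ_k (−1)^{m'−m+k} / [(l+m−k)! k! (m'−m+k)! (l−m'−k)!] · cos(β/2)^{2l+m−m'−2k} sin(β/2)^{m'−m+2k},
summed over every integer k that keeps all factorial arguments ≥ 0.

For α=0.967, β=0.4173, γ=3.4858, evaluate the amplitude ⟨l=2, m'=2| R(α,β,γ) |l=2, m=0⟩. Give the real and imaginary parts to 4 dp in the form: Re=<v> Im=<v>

Re=-0.0357 Im=-0.0940

D^2_{2,0}(0.967,0.4173,3.4858) = e^{-i·2·0.967}·d^2_{2,0}(0.4173)·e^{-i·0·3.4858}. Compute d first:
c=cos(0.4173/2)=0.978311, s=sin(0.4173/2)=0.207139; N=√[24·1·2·2]=9.797959
k∈{0} keeps every argument non-negative
  k=0: (−1)^2·9.7980/(4)·0.9783^2·0.2071^2 = +0.100590
d^2_{2,0}(0.4173) = +0.100590
D = (-0.355271-0.934763i)·(+0.100590)·(+1.000000+0.000000i) = -0.035737-0.094028i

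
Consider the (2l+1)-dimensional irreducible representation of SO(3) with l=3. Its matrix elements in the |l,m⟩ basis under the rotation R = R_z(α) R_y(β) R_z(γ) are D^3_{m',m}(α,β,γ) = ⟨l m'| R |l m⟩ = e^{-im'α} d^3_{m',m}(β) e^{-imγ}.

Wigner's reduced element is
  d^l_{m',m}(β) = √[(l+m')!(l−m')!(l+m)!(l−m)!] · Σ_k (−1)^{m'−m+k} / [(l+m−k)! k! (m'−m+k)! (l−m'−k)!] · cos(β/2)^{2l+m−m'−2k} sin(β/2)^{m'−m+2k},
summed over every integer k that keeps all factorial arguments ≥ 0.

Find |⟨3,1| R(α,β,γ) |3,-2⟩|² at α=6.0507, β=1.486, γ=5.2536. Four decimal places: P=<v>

Split into d^3_{1,-2}(β=1.486) × two z-phases.
c=cos(1.486/2)=0.736442, s=sin(1.486/2)=0.676500; N=√[24·2·1·120]=75.894664
The bounds max(0,m−m')=0 and min(l+m,l−m')=1 give 2 terms
  k=0: (−1)^3·75.8947/(12)·0.7364^3·0.6765^3 = -0.782078
  k=1: (−1)^4·75.8947/(24)·0.7364^1·0.6765^5 = +0.329973
d^3_{1,-2}(1.486) = -0.782078 +0.329973 = -0.452105
|D^3_{1,-2}|² = |d^3_{1,-2}(β)|² = (-0.452105)² = 0.204399 (the z-rotation phases have unit modulus)

P=0.2044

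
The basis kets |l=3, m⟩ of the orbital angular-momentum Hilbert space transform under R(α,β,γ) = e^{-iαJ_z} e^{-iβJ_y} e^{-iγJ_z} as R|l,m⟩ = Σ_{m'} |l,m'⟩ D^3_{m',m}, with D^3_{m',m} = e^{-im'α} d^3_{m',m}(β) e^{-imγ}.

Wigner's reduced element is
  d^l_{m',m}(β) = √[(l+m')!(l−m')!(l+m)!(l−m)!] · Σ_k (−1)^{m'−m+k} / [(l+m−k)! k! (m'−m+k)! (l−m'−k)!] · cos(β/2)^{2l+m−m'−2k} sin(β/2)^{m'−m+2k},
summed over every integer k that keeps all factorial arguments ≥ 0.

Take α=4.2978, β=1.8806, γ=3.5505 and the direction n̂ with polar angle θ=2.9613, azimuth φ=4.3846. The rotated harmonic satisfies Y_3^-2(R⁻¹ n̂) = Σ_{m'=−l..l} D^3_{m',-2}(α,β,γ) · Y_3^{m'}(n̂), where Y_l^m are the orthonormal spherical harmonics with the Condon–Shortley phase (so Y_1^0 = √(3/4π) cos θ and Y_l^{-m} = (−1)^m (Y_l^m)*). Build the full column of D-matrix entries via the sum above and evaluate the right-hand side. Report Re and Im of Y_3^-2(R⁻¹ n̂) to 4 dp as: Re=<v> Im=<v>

Need the full column D^3_{m',-2} for m'=−3..3 at α=4.2978, β=1.8806, γ=3.5505.
cos(β/2)=0.589546, sin(β/2)=0.807735
d^3_{-3,-2}: single k=1 term ⇒ +0.140907;  D = +0.058221+0.128316i
d^3_{-2,-2}: k∈[0..1] ⇒ +0.041986 -0.394074 = -0.352088;  D = +0.352065-0.004001i
d^3_{-1,-2}: k∈[0..1] ⇒ -0.181910 +0.682950 = +0.501041;  D = +0.196602-0.460857i
d^3_{0,-2}: k∈[0..1] ⇒ +0.431686 -0.810347 = -0.378661;  D = -0.258935-0.276291i
d^3_{1,-2}: k∈[0..1] ⇒ -0.682950 +0.641006 = -0.041945;  D = +0.039566-0.013924i
d^3_{2,-2}: k∈[0..1] ⇒ +0.739743 -0.277724 = +0.462019;  D = +0.035170-0.460678i
d^3_{3,-2}: single k=0 term ⇒ -0.496521;  D = -0.437913-0.234020i
Y_3^{m'}(θ=2.9613,φ=4.3846) and Σ D·Y over m':
  (+0.0582+0.1283i)·(+0.0020-0.0013i)  (+0.3521-0.0040i)·(+0.0256+0.0197i)  (+0.1966-0.4609i)·(-0.0716+0.2106i)  (-0.2589-0.2763i)·(-0.6752+0.0000i)  (+0.0396-0.0139i)·(+0.0716+0.2106i)  (+0.0352-0.4607i)·(+0.0256-0.0197i)  (-0.4379-0.2340i)·(-0.0020-0.0013i)
Y_3^-2(R⁻¹ n̂) = +0.265378+0.263891i

Re=0.2654 Im=0.2639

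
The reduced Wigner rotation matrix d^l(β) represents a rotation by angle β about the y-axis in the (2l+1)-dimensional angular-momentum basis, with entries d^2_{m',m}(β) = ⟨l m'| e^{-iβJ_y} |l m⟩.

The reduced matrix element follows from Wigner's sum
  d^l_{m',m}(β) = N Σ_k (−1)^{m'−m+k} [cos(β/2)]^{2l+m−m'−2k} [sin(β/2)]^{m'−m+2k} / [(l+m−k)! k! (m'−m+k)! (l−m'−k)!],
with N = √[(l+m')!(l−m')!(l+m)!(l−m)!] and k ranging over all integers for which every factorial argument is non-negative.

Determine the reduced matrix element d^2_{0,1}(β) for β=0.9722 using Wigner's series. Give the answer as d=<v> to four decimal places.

d^2_{0,1}(β=0.9722) via Wigner's sum:
c=cos(0.9722/2)=0.884162, s=sin(0.9722/2)=0.467181; N=√[2·2·6·1]=4.898979
The bounds max(0,m−m')=1 and min(l+m,l−m')=2 give 2 terms
  k=1: (−1)^0·4.8990/(2)·0.8842^3·0.4672^1 = +0.790963
  k=2: (−1)^1·4.8990/(2)·0.8842^1·0.4672^3 = -0.220833
d^2_{0,1}(0.9722) = +0.790963 -0.220833 = +0.570130

d=0.5701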